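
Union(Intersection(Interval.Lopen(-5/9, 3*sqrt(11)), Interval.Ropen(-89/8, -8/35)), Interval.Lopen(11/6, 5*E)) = Union(Interval.open(-5/9, -8/35), Interval.Lopen(11/6, 5*E))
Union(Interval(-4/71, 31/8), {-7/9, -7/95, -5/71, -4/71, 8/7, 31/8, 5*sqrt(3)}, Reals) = Interval(-oo, oo)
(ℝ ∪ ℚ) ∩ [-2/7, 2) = [-2/7, 2)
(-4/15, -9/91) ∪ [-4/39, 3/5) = (-4/15, 3/5)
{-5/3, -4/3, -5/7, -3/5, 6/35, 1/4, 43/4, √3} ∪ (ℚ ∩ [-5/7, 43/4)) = {-5/3, -4/3, 43/4, √3} ∪ (ℚ ∩ [-5/7, 43/4))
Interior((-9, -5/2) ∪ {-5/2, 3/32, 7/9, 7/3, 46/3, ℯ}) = (-9, -5/2)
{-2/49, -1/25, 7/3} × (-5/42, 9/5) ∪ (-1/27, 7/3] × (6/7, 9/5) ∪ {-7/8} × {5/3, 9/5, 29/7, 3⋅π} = ({-7/8} × {5/3, 9/5, 29/7, 3⋅π}) ∪ ({-2/49, -1/25, 7/3} × (-5/42, 9/5)) ∪ ((-1/27, 7/3] × (6/7, 9/5))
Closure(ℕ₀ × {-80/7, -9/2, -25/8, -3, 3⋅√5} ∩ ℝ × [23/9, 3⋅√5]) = ℕ₀ × {3⋅√5}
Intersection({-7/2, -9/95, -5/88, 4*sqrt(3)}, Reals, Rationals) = {-7/2, -9/95, -5/88}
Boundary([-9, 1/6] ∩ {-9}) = {-9}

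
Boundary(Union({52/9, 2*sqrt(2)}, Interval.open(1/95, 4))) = {1/95, 4, 52/9}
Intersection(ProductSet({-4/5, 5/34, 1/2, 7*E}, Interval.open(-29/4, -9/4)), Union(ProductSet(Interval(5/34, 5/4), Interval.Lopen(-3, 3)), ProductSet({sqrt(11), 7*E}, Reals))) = Union(ProductSet({7*E}, Interval.open(-29/4, -9/4)), ProductSet({5/34, 1/2}, Interval.open(-3, -9/4)))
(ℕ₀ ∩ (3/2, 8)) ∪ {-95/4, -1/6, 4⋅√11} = {-95/4, -1/6, 4⋅√11} ∪ {2, 3, …, 7}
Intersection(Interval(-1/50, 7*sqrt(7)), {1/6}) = {1/6}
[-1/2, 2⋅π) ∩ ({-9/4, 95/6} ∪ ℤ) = {0, 1, …, 6}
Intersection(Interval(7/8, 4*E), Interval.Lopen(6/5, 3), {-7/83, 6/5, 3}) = {3}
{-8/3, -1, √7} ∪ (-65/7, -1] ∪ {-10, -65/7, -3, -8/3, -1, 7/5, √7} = {-10, 7/5, √7} ∪ [-65/7, -1]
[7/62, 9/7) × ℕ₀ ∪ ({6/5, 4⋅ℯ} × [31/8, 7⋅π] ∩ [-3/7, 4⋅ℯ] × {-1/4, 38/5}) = ([7/62, 9/7) × ℕ₀) ∪ ({6/5, 4⋅ℯ} × {38/5})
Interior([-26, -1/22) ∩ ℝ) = (-26, -1/22)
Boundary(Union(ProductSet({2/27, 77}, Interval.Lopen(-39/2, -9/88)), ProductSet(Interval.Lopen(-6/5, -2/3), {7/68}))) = Union(ProductSet({2/27, 77}, Interval(-39/2, -9/88)), ProductSet(Interval(-6/5, -2/3), {7/68}))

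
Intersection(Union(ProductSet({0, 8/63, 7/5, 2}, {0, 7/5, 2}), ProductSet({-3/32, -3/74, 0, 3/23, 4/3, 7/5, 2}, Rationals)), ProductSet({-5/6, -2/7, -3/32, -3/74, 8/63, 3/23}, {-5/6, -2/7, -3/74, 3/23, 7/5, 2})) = Union(ProductSet({8/63}, {7/5, 2}), ProductSet({-3/32, -3/74, 3/23}, {-5/6, -2/7, -3/74, 3/23, 7/5, 2}))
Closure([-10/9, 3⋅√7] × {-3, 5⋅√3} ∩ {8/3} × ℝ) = {8/3} × {-3, 5⋅√3}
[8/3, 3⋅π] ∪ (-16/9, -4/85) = (-16/9, -4/85) ∪ [8/3, 3⋅π]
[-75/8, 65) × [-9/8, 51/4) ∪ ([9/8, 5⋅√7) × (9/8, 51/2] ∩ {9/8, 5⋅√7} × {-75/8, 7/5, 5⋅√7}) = ({9/8} × {7/5, 5⋅√7}) ∪ ([-75/8, 65) × [-9/8, 51/4))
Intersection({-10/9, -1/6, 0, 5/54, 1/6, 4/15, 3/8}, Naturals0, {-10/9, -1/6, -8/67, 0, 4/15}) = {0}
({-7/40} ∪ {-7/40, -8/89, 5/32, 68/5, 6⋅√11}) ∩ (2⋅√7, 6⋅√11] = {68/5, 6⋅√11}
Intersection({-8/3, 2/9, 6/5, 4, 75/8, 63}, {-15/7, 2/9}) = {2/9}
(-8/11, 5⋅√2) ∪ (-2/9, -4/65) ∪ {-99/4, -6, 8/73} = {-99/4, -6} ∪ (-8/11, 5⋅√2)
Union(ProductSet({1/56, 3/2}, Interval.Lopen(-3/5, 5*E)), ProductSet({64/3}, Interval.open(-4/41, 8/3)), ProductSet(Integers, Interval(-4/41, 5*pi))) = Union(ProductSet({64/3}, Interval.open(-4/41, 8/3)), ProductSet({1/56, 3/2}, Interval.Lopen(-3/5, 5*E)), ProductSet(Integers, Interval(-4/41, 5*pi)))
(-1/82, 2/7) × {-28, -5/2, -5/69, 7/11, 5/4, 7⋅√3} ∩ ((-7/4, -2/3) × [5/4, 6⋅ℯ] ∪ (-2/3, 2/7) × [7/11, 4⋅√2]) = (-1/82, 2/7) × {7/11, 5/4}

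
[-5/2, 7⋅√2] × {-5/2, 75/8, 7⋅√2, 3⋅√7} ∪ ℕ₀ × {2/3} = (ℕ₀ × {2/3}) ∪ ([-5/2, 7⋅√2] × {-5/2, 75/8, 7⋅√2, 3⋅√7})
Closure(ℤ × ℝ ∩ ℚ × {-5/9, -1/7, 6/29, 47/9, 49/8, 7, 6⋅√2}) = ℤ × {-5/9, -1/7, 6/29, 47/9, 49/8, 7, 6⋅√2}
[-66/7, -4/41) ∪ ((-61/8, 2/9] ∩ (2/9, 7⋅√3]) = [-66/7, -4/41)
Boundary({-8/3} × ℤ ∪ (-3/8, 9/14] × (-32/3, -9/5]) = ({-8/3} × ℤ) ∪ ({-3/8, 9/14} × [-32/3, -9/5]) ∪ ([-3/8, 9/14] × {-32/3, -9/5})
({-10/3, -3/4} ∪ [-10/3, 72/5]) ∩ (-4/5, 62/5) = (-4/5, 62/5)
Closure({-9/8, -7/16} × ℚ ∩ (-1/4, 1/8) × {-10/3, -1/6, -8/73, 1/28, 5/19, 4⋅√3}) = ∅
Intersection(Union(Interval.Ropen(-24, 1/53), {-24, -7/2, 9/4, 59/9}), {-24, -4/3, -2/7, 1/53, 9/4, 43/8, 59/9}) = {-24, -4/3, -2/7, 9/4, 59/9}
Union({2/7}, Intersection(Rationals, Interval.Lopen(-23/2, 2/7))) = Intersection(Interval.Lopen(-23/2, 2/7), Rationals)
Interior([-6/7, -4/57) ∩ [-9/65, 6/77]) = (-9/65, -4/57)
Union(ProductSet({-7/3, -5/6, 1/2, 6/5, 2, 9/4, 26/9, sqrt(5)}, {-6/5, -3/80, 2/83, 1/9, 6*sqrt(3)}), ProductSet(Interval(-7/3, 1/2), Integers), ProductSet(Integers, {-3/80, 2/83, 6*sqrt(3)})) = Union(ProductSet({-7/3, -5/6, 1/2, 6/5, 2, 9/4, 26/9, sqrt(5)}, {-6/5, -3/80, 2/83, 1/9, 6*sqrt(3)}), ProductSet(Integers, {-3/80, 2/83, 6*sqrt(3)}), ProductSet(Interval(-7/3, 1/2), Integers))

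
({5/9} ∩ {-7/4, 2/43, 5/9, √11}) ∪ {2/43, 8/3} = {2/43, 5/9, 8/3}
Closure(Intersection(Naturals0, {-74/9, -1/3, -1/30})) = EmptySet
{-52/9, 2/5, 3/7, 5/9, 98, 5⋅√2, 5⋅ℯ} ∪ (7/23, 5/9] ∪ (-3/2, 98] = {-52/9} ∪ (-3/2, 98]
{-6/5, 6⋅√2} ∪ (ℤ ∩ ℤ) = ℤ ∪ {-6/5, 6⋅√2}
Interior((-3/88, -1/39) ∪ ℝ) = (-∞, ∞)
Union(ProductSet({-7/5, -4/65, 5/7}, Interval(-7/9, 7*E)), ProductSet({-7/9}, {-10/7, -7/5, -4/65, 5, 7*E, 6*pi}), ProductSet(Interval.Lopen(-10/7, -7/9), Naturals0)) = Union(ProductSet({-7/9}, {-10/7, -7/5, -4/65, 5, 7*E, 6*pi}), ProductSet({-7/5, -4/65, 5/7}, Interval(-7/9, 7*E)), ProductSet(Interval.Lopen(-10/7, -7/9), Naturals0))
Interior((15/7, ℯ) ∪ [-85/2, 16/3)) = (-85/2, 16/3)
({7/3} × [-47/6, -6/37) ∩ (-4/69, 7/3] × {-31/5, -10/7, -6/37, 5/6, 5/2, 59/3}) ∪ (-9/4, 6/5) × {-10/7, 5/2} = ({7/3} × {-31/5, -10/7}) ∪ ((-9/4, 6/5) × {-10/7, 5/2})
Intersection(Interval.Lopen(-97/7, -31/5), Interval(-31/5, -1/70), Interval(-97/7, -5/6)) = {-31/5}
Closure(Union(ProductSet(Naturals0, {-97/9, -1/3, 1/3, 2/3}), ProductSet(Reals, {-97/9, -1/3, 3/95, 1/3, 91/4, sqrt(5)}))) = Union(ProductSet(Naturals0, {-97/9, -1/3, 1/3, 2/3}), ProductSet(Reals, {-97/9, -1/3, 3/95, 1/3, 91/4, sqrt(5)}))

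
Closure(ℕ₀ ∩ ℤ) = ℕ₀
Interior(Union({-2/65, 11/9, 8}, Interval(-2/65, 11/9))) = Interval.open(-2/65, 11/9)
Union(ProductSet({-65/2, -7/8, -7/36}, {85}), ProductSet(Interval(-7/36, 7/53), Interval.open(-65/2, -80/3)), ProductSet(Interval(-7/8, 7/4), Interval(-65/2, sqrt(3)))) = Union(ProductSet({-65/2, -7/8, -7/36}, {85}), ProductSet(Interval(-7/8, 7/4), Interval(-65/2, sqrt(3))))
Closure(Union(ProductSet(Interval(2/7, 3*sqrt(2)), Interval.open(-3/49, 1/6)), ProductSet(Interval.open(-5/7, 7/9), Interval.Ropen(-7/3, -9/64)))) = Union(ProductSet({-5/7, 7/9}, Interval(-7/3, -9/64)), ProductSet(Interval(-5/7, 7/9), {-7/3, -9/64}), ProductSet(Interval.open(-5/7, 7/9), Interval.Ropen(-7/3, -9/64)), ProductSet(Interval(2/7, 3*sqrt(2)), Interval(-3/49, 1/6)))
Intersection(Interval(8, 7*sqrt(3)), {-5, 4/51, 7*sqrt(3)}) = {7*sqrt(3)}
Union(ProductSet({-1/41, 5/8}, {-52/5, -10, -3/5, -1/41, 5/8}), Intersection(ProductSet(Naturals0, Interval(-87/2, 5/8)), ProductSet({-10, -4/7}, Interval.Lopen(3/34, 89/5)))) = ProductSet({-1/41, 5/8}, {-52/5, -10, -3/5, -1/41, 5/8})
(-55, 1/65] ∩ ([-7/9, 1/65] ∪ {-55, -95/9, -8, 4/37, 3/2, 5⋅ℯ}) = {-95/9, -8} ∪ [-7/9, 1/65]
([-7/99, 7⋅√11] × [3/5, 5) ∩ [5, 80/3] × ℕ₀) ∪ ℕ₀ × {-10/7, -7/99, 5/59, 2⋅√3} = (ℕ₀ × {-10/7, -7/99, 5/59, 2⋅√3}) ∪ ([5, 7⋅√11] × {1, 2, 3, 4})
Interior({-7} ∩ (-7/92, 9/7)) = ∅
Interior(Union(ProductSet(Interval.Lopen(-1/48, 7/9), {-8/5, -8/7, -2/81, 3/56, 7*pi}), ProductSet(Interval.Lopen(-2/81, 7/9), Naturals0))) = EmptySet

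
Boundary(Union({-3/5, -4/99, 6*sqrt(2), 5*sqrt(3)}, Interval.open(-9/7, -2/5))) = {-9/7, -2/5, -4/99, 6*sqrt(2), 5*sqrt(3)}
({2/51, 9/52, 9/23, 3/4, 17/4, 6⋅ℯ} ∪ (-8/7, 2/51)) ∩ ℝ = (-8/7, 2/51] ∪ {9/52, 9/23, 3/4, 17/4, 6⋅ℯ}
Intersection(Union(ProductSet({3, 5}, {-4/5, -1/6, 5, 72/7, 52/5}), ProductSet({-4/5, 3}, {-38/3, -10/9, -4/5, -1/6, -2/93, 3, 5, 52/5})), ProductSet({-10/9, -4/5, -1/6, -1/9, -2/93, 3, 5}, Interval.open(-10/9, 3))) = Union(ProductSet({-4/5, 3}, {-4/5, -1/6, -2/93}), ProductSet({3, 5}, {-4/5, -1/6}))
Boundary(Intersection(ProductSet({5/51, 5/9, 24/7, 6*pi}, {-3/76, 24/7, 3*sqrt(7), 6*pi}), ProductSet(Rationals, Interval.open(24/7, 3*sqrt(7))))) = EmptySet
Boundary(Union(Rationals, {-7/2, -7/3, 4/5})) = Reals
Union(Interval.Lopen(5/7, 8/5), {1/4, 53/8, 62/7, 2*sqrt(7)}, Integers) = Union({1/4, 53/8, 62/7, 2*sqrt(7)}, Integers, Interval.Lopen(5/7, 8/5))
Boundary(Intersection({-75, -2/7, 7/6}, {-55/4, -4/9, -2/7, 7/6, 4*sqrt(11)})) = {-2/7, 7/6}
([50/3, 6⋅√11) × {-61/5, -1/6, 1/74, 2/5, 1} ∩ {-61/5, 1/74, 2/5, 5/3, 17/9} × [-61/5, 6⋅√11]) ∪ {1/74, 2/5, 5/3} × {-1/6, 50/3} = {1/74, 2/5, 5/3} × {-1/6, 50/3}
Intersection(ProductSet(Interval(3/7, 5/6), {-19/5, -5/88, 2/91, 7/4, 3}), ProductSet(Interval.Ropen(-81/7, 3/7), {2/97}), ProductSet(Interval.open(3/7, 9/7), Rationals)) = EmptySet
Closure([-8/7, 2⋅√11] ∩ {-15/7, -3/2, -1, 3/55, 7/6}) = {-1, 3/55, 7/6}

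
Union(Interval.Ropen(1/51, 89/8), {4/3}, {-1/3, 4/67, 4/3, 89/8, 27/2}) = Union({-1/3, 27/2}, Interval(1/51, 89/8))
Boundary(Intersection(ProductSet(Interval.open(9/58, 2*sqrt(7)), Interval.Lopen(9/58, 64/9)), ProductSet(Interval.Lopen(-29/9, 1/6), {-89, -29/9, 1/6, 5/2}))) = ProductSet(Interval(9/58, 1/6), {1/6, 5/2})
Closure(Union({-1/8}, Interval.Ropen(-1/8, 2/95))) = Interval(-1/8, 2/95)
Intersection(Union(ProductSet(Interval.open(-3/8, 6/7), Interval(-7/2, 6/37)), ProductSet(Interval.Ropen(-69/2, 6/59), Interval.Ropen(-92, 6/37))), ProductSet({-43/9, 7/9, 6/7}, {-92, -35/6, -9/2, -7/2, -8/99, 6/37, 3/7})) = Union(ProductSet({-43/9}, {-92, -35/6, -9/2, -7/2, -8/99}), ProductSet({7/9}, {-7/2, -8/99, 6/37}))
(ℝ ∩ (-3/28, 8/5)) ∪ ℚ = ℚ ∪ [-3/28, 8/5]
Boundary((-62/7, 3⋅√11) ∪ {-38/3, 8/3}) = {-38/3, -62/7, 3⋅√11}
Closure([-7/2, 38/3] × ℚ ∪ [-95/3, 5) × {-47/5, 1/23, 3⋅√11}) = ([-7/2, 38/3] × ℝ) ∪ ([-95/3, 5] × {-47/5, 1/23, 3⋅√11})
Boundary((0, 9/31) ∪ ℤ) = {9/31} ∪ (ℤ \ (0, 9/31))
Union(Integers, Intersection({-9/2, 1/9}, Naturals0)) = Integers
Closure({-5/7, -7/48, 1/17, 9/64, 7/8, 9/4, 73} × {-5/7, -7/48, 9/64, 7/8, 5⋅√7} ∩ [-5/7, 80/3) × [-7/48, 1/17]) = {-5/7, -7/48, 1/17, 9/64, 7/8, 9/4} × {-7/48}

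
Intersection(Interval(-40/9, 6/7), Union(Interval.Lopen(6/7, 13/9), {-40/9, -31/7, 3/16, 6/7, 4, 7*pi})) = {-40/9, -31/7, 3/16, 6/7}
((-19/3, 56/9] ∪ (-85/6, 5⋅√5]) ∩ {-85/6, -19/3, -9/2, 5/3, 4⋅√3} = {-19/3, -9/2, 5/3, 4⋅√3}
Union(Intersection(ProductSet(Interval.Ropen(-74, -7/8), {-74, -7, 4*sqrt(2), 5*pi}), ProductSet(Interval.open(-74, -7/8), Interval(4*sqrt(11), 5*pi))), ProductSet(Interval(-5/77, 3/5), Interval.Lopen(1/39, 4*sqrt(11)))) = Union(ProductSet(Interval.open(-74, -7/8), {5*pi}), ProductSet(Interval(-5/77, 3/5), Interval.Lopen(1/39, 4*sqrt(11))))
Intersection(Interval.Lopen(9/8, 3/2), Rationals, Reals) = Intersection(Interval.Lopen(9/8, 3/2), Rationals)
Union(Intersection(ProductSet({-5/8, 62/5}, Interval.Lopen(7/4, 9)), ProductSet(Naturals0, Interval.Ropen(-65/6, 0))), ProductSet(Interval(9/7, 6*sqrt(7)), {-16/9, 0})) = ProductSet(Interval(9/7, 6*sqrt(7)), {-16/9, 0})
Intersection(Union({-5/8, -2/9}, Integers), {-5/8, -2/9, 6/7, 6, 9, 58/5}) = {-5/8, -2/9, 6, 9}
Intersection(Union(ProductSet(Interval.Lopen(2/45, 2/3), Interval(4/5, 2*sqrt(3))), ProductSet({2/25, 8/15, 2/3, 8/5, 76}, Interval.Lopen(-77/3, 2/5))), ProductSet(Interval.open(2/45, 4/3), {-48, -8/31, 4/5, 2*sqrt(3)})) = Union(ProductSet({2/25, 8/15, 2/3}, {-8/31}), ProductSet(Interval.Lopen(2/45, 2/3), {4/5, 2*sqrt(3)}))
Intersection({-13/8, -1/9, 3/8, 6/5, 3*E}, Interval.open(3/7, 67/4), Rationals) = {6/5}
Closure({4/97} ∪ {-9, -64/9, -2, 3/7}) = {-9, -64/9, -2, 4/97, 3/7}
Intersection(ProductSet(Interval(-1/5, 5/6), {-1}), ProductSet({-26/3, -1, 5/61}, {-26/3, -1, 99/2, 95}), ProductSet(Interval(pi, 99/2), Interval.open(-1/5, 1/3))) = EmptySet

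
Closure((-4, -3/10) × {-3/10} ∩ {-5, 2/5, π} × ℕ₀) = ∅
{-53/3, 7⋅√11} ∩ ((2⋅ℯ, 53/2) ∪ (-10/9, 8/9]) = {7⋅√11}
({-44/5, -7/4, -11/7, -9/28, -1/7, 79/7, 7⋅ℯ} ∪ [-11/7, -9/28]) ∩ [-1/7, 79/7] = {-1/7, 79/7}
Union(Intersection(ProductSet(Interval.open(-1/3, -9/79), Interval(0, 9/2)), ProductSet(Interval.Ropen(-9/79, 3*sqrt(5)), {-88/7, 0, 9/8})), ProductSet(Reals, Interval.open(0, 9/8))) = ProductSet(Reals, Interval.open(0, 9/8))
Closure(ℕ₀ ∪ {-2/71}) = {-2/71} ∪ ℕ₀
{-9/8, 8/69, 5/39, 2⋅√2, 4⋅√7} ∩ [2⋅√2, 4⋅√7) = {2⋅√2}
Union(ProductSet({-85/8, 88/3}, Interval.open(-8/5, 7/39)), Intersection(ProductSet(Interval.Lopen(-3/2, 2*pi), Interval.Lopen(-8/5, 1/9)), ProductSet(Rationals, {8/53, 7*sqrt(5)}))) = ProductSet({-85/8, 88/3}, Interval.open(-8/5, 7/39))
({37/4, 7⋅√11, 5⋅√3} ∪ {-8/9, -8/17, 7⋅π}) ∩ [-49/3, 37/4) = {-8/9, -8/17, 5⋅√3}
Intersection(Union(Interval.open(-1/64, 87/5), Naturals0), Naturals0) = Union(Naturals0, Range(0, 18, 1))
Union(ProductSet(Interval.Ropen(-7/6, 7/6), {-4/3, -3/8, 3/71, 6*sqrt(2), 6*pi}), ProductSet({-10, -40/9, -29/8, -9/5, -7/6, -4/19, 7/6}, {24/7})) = Union(ProductSet({-10, -40/9, -29/8, -9/5, -7/6, -4/19, 7/6}, {24/7}), ProductSet(Interval.Ropen(-7/6, 7/6), {-4/3, -3/8, 3/71, 6*sqrt(2), 6*pi}))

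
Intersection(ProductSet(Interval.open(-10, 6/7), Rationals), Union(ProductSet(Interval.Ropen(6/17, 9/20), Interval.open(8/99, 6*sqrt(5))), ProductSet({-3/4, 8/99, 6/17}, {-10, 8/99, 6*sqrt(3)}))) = Union(ProductSet({-3/4, 8/99, 6/17}, {-10, 8/99}), ProductSet(Interval.Ropen(6/17, 9/20), Intersection(Interval.open(8/99, 6*sqrt(5)), Rationals)))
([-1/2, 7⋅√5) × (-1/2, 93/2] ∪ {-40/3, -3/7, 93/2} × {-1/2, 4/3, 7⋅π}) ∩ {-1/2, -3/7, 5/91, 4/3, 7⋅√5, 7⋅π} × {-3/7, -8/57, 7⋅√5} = {-1/2, -3/7, 5/91, 4/3} × {-3/7, -8/57, 7⋅√5}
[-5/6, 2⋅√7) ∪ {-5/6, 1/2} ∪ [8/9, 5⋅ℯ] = [-5/6, 5⋅ℯ]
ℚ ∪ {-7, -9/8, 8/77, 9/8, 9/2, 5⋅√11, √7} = ℚ ∪ {5⋅√11, √7}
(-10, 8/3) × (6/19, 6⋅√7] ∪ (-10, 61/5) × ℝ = (-10, 61/5) × ℝ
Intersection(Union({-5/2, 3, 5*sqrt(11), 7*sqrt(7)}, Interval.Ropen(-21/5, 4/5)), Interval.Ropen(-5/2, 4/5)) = Interval.Ropen(-5/2, 4/5)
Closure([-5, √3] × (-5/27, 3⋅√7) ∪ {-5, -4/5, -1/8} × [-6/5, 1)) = ({-5} × [-6/5, 1]) ∪ ({-5, -4/5, -1/8} × [-6/5, 1)) ∪ ([-5, √3] × [-5/27, 3⋅√7])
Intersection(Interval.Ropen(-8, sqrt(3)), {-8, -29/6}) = {-8, -29/6}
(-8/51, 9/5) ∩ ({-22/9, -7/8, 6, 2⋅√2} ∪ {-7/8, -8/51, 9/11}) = {9/11}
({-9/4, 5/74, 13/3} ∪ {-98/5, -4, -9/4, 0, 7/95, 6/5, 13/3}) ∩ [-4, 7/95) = {-4, -9/4, 0, 5/74}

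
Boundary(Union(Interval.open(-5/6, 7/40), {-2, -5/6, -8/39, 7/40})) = {-2, -5/6, 7/40}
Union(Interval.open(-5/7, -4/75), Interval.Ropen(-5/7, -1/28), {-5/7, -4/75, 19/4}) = Union({19/4}, Interval.Ropen(-5/7, -1/28))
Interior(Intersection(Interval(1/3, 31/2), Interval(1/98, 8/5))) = Interval.open(1/3, 8/5)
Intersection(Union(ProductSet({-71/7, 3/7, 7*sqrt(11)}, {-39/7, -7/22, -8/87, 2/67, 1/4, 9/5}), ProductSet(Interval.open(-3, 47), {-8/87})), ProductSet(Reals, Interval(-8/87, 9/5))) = Union(ProductSet({-71/7, 3/7, 7*sqrt(11)}, {-8/87, 2/67, 1/4, 9/5}), ProductSet(Interval.open(-3, 47), {-8/87}))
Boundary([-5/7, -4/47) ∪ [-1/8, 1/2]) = {-5/7, 1/2}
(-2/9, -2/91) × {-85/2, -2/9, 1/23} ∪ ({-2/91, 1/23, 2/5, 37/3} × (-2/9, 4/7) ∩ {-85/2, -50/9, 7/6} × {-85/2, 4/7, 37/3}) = (-2/9, -2/91) × {-85/2, -2/9, 1/23}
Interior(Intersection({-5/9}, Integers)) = EmptySet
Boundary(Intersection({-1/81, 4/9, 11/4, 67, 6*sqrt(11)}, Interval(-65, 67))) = {-1/81, 4/9, 11/4, 67, 6*sqrt(11)}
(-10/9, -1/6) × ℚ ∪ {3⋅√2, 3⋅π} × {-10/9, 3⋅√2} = ((-10/9, -1/6) × ℚ) ∪ ({3⋅√2, 3⋅π} × {-10/9, 3⋅√2})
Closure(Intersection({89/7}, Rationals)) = {89/7}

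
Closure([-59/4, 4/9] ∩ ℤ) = {-14, -13, …, 0}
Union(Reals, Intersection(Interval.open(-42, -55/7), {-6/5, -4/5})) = Reals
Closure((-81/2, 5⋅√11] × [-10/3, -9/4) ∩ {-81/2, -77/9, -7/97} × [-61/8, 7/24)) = {-77/9, -7/97} × [-10/3, -9/4]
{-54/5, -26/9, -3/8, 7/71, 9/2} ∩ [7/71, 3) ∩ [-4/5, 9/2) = {7/71}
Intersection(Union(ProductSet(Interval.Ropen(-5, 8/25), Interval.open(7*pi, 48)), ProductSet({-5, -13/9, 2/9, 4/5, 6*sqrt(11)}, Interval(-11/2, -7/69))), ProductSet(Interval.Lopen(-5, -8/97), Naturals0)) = ProductSet(Interval.Lopen(-5, -8/97), Range(22, 48, 1))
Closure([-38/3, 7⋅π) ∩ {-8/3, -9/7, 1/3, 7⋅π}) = {-8/3, -9/7, 1/3}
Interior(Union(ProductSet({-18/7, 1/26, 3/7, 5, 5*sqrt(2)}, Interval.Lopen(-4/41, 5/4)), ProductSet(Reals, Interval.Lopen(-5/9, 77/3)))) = ProductSet(Reals, Interval.open(-5/9, 77/3))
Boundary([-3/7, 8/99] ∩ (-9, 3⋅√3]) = {-3/7, 8/99}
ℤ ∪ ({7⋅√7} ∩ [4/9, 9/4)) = ℤ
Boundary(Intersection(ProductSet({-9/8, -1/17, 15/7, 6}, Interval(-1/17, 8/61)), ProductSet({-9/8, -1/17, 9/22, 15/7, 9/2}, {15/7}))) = EmptySet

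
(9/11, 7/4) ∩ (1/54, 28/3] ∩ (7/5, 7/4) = (7/5, 7/4)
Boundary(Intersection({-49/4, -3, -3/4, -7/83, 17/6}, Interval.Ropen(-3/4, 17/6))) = {-3/4, -7/83}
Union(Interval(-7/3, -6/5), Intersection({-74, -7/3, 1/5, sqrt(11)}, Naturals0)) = Interval(-7/3, -6/5)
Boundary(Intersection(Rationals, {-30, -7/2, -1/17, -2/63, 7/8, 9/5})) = {-30, -7/2, -1/17, -2/63, 7/8, 9/5}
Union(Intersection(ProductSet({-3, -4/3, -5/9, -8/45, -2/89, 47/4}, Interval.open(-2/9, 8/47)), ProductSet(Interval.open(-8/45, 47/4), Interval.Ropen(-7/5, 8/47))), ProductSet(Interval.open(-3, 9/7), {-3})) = Union(ProductSet({-2/89}, Interval.open(-2/9, 8/47)), ProductSet(Interval.open(-3, 9/7), {-3}))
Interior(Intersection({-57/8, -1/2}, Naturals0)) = EmptySet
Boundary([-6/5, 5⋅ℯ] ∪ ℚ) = (-∞, -6/5] ∪ [5⋅ℯ, ∞)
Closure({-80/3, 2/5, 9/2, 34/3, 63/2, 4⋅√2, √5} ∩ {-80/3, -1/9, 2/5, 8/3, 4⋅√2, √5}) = {-80/3, 2/5, 4⋅√2, √5}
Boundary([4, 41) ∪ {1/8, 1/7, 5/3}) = {1/8, 1/7, 5/3, 4, 41}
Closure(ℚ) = ℝ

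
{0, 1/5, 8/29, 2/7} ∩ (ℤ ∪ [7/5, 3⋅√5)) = {0}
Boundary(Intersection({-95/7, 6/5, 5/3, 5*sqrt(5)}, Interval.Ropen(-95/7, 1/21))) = {-95/7}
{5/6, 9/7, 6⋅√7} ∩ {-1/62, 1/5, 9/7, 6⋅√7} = {9/7, 6⋅√7}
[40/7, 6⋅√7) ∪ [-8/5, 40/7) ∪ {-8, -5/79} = {-8} ∪ [-8/5, 6⋅√7)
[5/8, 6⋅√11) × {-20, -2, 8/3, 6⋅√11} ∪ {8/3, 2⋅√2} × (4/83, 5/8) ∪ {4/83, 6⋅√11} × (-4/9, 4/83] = ({4/83, 6⋅√11} × (-4/9, 4/83]) ∪ ({8/3, 2⋅√2} × (4/83, 5/8)) ∪ ([5/8, 6⋅√11) × {-20, -2, 8/3, 6⋅√11})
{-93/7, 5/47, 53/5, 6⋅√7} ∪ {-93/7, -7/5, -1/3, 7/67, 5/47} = {-93/7, -7/5, -1/3, 7/67, 5/47, 53/5, 6⋅√7}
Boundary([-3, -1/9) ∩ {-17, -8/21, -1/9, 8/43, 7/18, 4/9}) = {-8/21}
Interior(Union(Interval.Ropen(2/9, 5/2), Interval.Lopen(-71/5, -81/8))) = Union(Interval.open(-71/5, -81/8), Interval.open(2/9, 5/2))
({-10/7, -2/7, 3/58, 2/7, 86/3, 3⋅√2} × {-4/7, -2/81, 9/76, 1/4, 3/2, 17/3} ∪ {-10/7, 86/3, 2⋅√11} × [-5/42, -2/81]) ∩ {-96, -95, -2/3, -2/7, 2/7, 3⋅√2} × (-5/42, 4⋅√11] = {-2/7, 2/7, 3⋅√2} × {-2/81, 9/76, 1/4, 3/2, 17/3}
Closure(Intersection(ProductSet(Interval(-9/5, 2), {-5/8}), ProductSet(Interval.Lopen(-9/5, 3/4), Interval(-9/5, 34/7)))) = ProductSet(Interval(-9/5, 3/4), {-5/8})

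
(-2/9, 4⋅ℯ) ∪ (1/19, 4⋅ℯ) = (-2/9, 4⋅ℯ)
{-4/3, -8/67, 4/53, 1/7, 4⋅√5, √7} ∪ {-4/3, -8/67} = {-4/3, -8/67, 4/53, 1/7, 4⋅√5, √7}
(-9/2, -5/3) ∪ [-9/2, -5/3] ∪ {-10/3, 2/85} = [-9/2, -5/3] ∪ {2/85}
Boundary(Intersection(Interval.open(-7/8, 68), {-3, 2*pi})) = {2*pi}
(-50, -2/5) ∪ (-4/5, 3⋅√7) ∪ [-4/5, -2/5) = (-50, 3⋅√7)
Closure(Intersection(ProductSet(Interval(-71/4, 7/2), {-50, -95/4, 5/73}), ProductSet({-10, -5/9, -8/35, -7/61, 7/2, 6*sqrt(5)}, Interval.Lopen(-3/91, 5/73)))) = ProductSet({-10, -5/9, -8/35, -7/61, 7/2}, {5/73})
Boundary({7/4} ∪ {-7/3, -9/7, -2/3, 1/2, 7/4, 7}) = {-7/3, -9/7, -2/3, 1/2, 7/4, 7}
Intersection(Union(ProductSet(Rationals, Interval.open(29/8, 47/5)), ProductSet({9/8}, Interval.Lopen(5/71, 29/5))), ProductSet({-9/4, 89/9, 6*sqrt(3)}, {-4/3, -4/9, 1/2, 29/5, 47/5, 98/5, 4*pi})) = ProductSet({-9/4, 89/9}, {29/5})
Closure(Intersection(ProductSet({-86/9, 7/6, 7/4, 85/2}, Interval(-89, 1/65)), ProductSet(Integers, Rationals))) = EmptySet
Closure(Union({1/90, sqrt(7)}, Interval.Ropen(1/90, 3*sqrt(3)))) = Interval(1/90, 3*sqrt(3))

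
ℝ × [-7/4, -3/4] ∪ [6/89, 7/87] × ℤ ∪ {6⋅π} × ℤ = (ℝ × [-7/4, -3/4]) ∪ (([6/89, 7/87] ∪ {6⋅π}) × ℤ)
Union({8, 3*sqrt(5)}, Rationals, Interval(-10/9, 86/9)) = Union(Interval(-10/9, 86/9), Rationals)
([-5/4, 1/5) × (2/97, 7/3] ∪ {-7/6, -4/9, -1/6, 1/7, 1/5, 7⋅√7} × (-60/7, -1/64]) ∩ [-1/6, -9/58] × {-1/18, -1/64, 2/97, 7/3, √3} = ({-1/6} × {-1/18, -1/64}) ∪ ([-1/6, -9/58] × {7/3, √3})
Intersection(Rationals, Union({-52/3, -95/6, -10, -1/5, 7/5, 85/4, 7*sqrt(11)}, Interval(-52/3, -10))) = Union({-1/5, 7/5, 85/4}, Intersection(Interval(-52/3, -10), Rationals))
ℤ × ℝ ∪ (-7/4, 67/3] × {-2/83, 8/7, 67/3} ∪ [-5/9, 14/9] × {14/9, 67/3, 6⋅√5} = (ℤ × ℝ) ∪ ((-7/4, 67/3] × {-2/83, 8/7, 67/3}) ∪ ([-5/9, 14/9] × {14/9, 67/3, 6⋅√5})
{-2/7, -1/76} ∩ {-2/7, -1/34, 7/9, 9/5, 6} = {-2/7}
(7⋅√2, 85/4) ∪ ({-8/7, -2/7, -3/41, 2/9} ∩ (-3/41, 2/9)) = (7⋅√2, 85/4)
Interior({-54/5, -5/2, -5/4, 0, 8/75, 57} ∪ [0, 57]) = (0, 57)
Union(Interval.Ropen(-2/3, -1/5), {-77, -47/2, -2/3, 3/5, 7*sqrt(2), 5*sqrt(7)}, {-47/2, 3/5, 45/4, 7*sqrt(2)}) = Union({-77, -47/2, 3/5, 45/4, 7*sqrt(2), 5*sqrt(7)}, Interval.Ropen(-2/3, -1/5))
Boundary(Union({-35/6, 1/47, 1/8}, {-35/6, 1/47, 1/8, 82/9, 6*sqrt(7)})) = {-35/6, 1/47, 1/8, 82/9, 6*sqrt(7)}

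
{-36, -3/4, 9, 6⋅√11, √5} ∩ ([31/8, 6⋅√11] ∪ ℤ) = {-36, 9, 6⋅√11}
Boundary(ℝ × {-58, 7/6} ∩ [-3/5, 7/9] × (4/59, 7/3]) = [-3/5, 7/9] × {7/6}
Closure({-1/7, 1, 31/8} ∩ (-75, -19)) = ∅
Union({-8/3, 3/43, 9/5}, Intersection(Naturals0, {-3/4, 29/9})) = {-8/3, 3/43, 9/5}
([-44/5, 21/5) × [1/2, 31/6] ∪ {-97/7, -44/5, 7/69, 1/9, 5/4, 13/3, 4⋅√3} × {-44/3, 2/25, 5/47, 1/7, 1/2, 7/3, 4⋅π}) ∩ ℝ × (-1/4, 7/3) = ([-44/5, 21/5) × [1/2, 7/3)) ∪ ({-97/7, -44/5, 7/69, 1/9, 5/4, 13/3, 4⋅√3} × {2/25, 5/47, 1/7, 1/2})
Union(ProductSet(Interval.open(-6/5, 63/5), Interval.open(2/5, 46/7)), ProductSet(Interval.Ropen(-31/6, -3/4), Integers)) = Union(ProductSet(Interval.Ropen(-31/6, -3/4), Integers), ProductSet(Interval.open(-6/5, 63/5), Interval.open(2/5, 46/7)))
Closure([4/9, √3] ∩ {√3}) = {√3}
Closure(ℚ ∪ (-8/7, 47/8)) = ℚ ∪ (-∞, ∞)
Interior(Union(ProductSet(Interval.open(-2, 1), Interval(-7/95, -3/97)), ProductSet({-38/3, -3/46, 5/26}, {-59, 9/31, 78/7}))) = ProductSet(Interval.open(-2, 1), Interval.open(-7/95, -3/97))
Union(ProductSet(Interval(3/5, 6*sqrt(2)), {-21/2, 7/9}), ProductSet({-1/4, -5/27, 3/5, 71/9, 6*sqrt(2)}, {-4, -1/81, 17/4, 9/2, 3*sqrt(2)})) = Union(ProductSet({-1/4, -5/27, 3/5, 71/9, 6*sqrt(2)}, {-4, -1/81, 17/4, 9/2, 3*sqrt(2)}), ProductSet(Interval(3/5, 6*sqrt(2)), {-21/2, 7/9}))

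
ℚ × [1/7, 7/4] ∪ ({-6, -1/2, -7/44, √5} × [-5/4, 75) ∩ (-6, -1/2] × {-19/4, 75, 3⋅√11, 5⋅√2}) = (ℚ × [1/7, 7/4]) ∪ ({-1/2} × {3⋅√11, 5⋅√2})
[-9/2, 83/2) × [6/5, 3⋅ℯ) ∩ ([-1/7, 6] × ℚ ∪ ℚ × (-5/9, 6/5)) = [-1/7, 6] × (ℚ ∩ [6/5, 3⋅ℯ))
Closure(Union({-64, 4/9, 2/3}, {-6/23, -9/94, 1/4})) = {-64, -6/23, -9/94, 1/4, 4/9, 2/3}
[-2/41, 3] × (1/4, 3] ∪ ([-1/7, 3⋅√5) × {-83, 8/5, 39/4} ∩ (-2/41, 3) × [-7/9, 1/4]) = [-2/41, 3] × (1/4, 3]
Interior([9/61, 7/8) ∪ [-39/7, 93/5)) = (-39/7, 93/5)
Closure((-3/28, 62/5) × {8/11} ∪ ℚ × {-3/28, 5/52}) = (ℝ × {-3/28, 5/52}) ∪ ([-3/28, 62/5] × {8/11})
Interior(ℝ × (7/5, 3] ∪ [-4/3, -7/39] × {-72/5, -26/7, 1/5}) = ℝ × (7/5, 3)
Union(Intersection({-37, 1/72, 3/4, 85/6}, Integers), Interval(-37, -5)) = Interval(-37, -5)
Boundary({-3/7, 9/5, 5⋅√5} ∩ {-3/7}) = {-3/7}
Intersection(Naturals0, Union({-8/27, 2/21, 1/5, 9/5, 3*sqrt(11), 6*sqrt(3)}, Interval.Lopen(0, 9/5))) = Range(1, 2, 1)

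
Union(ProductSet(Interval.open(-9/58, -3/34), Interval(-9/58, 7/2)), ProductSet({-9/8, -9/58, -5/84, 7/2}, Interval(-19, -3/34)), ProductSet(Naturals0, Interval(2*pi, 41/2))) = Union(ProductSet({-9/8, -9/58, -5/84, 7/2}, Interval(-19, -3/34)), ProductSet(Interval.open(-9/58, -3/34), Interval(-9/58, 7/2)), ProductSet(Naturals0, Interval(2*pi, 41/2)))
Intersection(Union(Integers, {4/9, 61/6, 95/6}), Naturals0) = Naturals0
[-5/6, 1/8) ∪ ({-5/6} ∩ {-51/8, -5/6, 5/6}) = [-5/6, 1/8)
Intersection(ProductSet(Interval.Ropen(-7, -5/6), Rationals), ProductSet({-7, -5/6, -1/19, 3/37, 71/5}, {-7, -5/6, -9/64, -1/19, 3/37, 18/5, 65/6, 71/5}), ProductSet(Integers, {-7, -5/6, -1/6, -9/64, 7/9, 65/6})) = ProductSet({-7}, {-7, -5/6, -9/64, 65/6})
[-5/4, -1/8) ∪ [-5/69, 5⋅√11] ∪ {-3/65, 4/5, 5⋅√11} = [-5/4, -1/8) ∪ [-5/69, 5⋅√11]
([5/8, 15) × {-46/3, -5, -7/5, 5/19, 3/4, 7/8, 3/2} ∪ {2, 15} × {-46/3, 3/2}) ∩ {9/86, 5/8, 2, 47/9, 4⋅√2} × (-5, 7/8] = {5/8, 2, 47/9, 4⋅√2} × {-7/5, 5/19, 3/4, 7/8}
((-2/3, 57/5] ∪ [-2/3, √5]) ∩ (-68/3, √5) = [-2/3, √5)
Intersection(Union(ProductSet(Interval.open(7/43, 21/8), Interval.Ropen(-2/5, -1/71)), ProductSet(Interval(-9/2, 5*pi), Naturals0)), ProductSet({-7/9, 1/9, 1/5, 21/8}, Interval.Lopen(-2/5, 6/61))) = Union(ProductSet({1/5}, Interval.open(-2/5, -1/71)), ProductSet({-7/9, 1/9, 1/5, 21/8}, Range(0, 1, 1)))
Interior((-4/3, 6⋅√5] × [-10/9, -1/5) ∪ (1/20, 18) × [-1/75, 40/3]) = ((1/20, 18) × (-1/75, 40/3)) ∪ ((-4/3, 6⋅√5) × (-10/9, -1/5))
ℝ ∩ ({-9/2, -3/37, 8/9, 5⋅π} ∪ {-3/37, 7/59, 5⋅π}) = {-9/2, -3/37, 7/59, 8/9, 5⋅π}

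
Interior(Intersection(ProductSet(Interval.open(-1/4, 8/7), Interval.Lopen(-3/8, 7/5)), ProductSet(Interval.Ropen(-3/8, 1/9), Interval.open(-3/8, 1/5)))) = ProductSet(Interval.open(-1/4, 1/9), Interval.open(-3/8, 1/5))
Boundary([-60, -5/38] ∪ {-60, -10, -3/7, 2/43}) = {-60, -5/38, 2/43}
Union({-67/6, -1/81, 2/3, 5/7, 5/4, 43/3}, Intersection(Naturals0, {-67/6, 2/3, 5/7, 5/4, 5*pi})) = {-67/6, -1/81, 2/3, 5/7, 5/4, 43/3}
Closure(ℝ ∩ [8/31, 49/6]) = [8/31, 49/6]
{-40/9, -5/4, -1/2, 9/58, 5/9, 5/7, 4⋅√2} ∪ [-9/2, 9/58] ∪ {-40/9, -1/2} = [-9/2, 9/58] ∪ {5/9, 5/7, 4⋅√2}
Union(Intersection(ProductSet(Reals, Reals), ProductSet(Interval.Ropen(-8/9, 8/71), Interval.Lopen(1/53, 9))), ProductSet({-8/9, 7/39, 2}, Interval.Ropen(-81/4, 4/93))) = Union(ProductSet({-8/9, 7/39, 2}, Interval.Ropen(-81/4, 4/93)), ProductSet(Interval.Ropen(-8/9, 8/71), Interval.Lopen(1/53, 9)))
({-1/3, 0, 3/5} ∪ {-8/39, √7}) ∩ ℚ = {-1/3, -8/39, 0, 3/5}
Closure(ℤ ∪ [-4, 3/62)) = ℤ ∪ [-4, 3/62]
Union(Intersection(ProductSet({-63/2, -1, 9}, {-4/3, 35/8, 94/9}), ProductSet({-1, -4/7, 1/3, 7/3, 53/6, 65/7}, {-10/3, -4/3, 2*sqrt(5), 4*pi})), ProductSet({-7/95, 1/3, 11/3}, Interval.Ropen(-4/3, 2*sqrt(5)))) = Union(ProductSet({-1}, {-4/3}), ProductSet({-7/95, 1/3, 11/3}, Interval.Ropen(-4/3, 2*sqrt(5))))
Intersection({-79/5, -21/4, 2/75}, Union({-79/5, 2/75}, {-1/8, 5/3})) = {-79/5, 2/75}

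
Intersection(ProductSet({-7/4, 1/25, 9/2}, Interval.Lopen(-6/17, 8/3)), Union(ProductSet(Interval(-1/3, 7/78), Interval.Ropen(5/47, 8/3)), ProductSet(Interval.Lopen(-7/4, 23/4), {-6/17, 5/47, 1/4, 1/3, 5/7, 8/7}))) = Union(ProductSet({1/25}, Interval.Ropen(5/47, 8/3)), ProductSet({1/25, 9/2}, {5/47, 1/4, 1/3, 5/7, 8/7}))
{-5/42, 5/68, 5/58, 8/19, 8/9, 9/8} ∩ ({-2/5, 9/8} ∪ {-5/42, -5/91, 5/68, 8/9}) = {-5/42, 5/68, 8/9, 9/8}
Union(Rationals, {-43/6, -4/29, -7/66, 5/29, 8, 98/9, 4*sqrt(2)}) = Union({4*sqrt(2)}, Rationals)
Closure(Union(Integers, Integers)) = Integers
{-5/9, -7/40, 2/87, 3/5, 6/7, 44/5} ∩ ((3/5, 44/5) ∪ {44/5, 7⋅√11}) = {6/7, 44/5}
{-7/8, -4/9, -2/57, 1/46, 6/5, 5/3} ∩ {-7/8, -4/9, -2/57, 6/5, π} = {-7/8, -4/9, -2/57, 6/5}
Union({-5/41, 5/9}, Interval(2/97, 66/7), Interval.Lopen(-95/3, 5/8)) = Interval.Lopen(-95/3, 66/7)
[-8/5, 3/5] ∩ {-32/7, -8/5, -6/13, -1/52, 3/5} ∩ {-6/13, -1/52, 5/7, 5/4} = {-6/13, -1/52}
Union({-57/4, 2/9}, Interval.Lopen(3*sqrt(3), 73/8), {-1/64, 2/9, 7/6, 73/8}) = Union({-57/4, -1/64, 2/9, 7/6}, Interval.Lopen(3*sqrt(3), 73/8))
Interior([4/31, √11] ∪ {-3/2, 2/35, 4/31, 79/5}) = (4/31, √11)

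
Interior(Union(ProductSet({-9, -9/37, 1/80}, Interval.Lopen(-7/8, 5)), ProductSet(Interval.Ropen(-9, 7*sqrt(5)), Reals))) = ProductSet(Interval.open(-9, 7*sqrt(5)), Reals)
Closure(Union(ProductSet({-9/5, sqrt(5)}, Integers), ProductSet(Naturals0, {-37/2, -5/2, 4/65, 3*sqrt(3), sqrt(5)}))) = Union(ProductSet({-9/5, sqrt(5)}, Integers), ProductSet(Naturals0, {-37/2, -5/2, 4/65, 3*sqrt(3), sqrt(5)}))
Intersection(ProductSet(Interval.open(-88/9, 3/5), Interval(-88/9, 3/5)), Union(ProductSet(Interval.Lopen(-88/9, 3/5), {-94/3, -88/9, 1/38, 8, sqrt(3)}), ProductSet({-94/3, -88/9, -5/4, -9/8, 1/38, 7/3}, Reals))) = Union(ProductSet({-5/4, -9/8, 1/38}, Interval(-88/9, 3/5)), ProductSet(Interval.open(-88/9, 3/5), {-88/9, 1/38}))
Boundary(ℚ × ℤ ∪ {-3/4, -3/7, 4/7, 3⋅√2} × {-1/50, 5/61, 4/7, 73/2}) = (ℝ × ℤ) ∪ ({-3/4, -3/7, 4/7, 3⋅√2} × {-1/50, 5/61, 4/7, 73/2})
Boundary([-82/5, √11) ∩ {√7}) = {√7}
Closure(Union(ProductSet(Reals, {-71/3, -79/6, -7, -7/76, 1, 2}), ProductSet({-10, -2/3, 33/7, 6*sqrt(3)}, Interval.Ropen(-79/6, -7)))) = Union(ProductSet({-10, -2/3, 33/7, 6*sqrt(3)}, Interval(-79/6, -7)), ProductSet(Reals, {-71/3, -79/6, -7, -7/76, 1, 2}))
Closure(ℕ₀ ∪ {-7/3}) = {-7/3} ∪ ℕ₀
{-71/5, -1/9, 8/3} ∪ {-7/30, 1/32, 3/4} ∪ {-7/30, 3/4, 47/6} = {-71/5, -7/30, -1/9, 1/32, 3/4, 8/3, 47/6}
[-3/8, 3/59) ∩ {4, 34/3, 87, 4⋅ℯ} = ∅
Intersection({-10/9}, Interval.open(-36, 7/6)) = {-10/9}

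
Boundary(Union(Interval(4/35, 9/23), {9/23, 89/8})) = {4/35, 9/23, 89/8}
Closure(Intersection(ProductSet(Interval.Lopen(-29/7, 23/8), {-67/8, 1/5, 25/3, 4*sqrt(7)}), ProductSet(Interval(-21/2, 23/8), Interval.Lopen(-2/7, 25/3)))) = ProductSet(Interval(-29/7, 23/8), {1/5, 25/3})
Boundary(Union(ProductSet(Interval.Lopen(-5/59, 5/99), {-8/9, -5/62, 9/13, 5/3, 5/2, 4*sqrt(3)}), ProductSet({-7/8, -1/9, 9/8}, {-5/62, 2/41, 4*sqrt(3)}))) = Union(ProductSet({-7/8, -1/9, 9/8}, {-5/62, 2/41, 4*sqrt(3)}), ProductSet(Interval(-5/59, 5/99), {-8/9, -5/62, 9/13, 5/3, 5/2, 4*sqrt(3)}))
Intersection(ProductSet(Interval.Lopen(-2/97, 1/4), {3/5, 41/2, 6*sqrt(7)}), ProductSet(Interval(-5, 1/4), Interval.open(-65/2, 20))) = ProductSet(Interval.Lopen(-2/97, 1/4), {3/5, 6*sqrt(7)})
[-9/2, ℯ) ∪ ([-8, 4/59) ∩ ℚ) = [-9/2, ℯ) ∪ (ℚ ∩ [-8, 4/59))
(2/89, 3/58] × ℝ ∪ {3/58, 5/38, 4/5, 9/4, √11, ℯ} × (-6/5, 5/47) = ((2/89, 3/58] × ℝ) ∪ ({3/58, 5/38, 4/5, 9/4, √11, ℯ} × (-6/5, 5/47))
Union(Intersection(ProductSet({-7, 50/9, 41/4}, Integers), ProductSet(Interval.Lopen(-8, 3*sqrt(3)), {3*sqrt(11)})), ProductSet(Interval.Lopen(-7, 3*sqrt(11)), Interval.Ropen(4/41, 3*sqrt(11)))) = ProductSet(Interval.Lopen(-7, 3*sqrt(11)), Interval.Ropen(4/41, 3*sqrt(11)))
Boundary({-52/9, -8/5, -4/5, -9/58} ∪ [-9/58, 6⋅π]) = {-52/9, -8/5, -4/5, -9/58, 6⋅π}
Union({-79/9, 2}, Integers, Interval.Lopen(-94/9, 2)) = Union(Integers, Interval.Lopen(-94/9, 2))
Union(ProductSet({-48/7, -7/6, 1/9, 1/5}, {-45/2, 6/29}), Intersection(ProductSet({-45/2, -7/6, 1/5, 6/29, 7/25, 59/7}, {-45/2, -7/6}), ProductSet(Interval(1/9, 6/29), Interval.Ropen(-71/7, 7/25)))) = Union(ProductSet({1/5, 6/29}, {-7/6}), ProductSet({-48/7, -7/6, 1/9, 1/5}, {-45/2, 6/29}))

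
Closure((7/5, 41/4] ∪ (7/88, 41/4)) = [7/88, 41/4]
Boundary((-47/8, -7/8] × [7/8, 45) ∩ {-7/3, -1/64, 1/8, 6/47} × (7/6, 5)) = {-7/3} × [7/6, 5]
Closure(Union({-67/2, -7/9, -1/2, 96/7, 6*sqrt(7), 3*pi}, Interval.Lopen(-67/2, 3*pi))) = Union({96/7, 6*sqrt(7)}, Interval(-67/2, 3*pi))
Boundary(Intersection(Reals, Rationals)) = Reals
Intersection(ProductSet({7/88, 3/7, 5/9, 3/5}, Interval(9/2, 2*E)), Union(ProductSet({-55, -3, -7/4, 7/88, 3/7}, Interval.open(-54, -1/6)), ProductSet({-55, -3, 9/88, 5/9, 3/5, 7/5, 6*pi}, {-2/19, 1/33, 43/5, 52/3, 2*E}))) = ProductSet({5/9, 3/5}, {2*E})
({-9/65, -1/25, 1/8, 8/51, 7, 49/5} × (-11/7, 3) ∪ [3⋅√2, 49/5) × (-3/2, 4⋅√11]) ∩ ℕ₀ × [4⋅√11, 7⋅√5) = {5, 6, …, 9} × {4⋅√11}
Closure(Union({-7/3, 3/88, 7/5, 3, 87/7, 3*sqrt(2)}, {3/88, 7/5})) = {-7/3, 3/88, 7/5, 3, 87/7, 3*sqrt(2)}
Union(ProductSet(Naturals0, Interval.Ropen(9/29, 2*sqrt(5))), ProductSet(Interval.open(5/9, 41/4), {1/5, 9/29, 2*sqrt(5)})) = Union(ProductSet(Interval.open(5/9, 41/4), {1/5, 9/29, 2*sqrt(5)}), ProductSet(Naturals0, Interval.Ropen(9/29, 2*sqrt(5))))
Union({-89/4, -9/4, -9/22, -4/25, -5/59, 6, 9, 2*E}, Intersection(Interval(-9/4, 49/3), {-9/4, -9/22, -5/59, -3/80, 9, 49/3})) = {-89/4, -9/4, -9/22, -4/25, -5/59, -3/80, 6, 9, 49/3, 2*E}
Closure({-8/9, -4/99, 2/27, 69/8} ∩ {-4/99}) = {-4/99}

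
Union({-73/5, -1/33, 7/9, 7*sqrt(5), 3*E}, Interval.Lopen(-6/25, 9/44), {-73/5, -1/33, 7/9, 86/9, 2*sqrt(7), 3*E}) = Union({-73/5, 7/9, 86/9, 7*sqrt(5), 2*sqrt(7), 3*E}, Interval.Lopen(-6/25, 9/44))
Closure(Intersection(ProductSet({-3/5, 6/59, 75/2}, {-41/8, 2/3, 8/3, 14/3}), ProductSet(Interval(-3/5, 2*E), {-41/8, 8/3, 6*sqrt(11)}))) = ProductSet({-3/5, 6/59}, {-41/8, 8/3})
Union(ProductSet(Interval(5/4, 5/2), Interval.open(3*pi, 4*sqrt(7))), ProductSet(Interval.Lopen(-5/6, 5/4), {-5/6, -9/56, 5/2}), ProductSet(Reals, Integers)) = Union(ProductSet(Interval.Lopen(-5/6, 5/4), {-5/6, -9/56, 5/2}), ProductSet(Interval(5/4, 5/2), Interval.open(3*pi, 4*sqrt(7))), ProductSet(Reals, Integers))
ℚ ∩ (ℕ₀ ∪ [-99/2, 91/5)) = ℕ₀ ∪ (ℚ ∩ [-99/2, 91/5))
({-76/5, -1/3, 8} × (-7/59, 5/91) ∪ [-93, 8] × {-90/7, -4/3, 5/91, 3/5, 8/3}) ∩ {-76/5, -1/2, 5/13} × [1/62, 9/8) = ({-76/5} × [1/62, 5/91)) ∪ ({-76/5, -1/2, 5/13} × {5/91, 3/5})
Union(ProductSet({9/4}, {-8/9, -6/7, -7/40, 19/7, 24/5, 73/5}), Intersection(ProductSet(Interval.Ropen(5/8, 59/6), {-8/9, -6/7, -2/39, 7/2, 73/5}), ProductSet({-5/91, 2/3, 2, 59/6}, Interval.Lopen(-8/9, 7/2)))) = Union(ProductSet({9/4}, {-8/9, -6/7, -7/40, 19/7, 24/5, 73/5}), ProductSet({2/3, 2}, {-6/7, -2/39, 7/2}))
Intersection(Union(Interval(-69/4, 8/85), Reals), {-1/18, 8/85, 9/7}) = {-1/18, 8/85, 9/7}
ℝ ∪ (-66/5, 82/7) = (-∞, ∞)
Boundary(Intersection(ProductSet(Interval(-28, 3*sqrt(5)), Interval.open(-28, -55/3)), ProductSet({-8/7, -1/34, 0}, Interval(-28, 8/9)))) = ProductSet({-8/7, -1/34, 0}, Interval(-28, -55/3))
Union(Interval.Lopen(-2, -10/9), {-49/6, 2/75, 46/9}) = Union({-49/6, 2/75, 46/9}, Interval.Lopen(-2, -10/9))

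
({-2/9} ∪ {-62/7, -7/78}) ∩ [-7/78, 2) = {-7/78}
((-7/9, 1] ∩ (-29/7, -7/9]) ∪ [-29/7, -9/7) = [-29/7, -9/7)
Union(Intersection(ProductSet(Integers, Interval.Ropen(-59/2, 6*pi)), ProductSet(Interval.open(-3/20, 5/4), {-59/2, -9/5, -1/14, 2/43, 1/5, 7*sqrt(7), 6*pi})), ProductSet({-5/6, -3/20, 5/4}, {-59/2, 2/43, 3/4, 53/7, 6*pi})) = Union(ProductSet({-5/6, -3/20, 5/4}, {-59/2, 2/43, 3/4, 53/7, 6*pi}), ProductSet(Range(0, 2, 1), {-59/2, -9/5, -1/14, 2/43, 1/5, 7*sqrt(7)}))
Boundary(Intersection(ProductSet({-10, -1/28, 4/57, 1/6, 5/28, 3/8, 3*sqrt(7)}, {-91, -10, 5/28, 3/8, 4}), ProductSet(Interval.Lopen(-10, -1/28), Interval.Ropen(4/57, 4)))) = ProductSet({-1/28}, {5/28, 3/8})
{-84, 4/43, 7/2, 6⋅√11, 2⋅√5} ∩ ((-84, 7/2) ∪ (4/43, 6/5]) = {4/43}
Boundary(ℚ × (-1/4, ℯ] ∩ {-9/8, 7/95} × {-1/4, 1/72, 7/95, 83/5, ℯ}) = {-9/8, 7/95} × {1/72, 7/95, ℯ}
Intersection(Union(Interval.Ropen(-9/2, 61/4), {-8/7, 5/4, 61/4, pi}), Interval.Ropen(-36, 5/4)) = Interval.Ropen(-9/2, 5/4)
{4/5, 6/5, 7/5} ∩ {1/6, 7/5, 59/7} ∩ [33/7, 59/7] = ∅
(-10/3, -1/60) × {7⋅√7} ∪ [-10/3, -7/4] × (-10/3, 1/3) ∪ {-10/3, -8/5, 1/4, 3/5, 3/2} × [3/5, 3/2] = ([-10/3, -7/4] × (-10/3, 1/3)) ∪ ({-10/3, -8/5, 1/4, 3/5, 3/2} × [3/5, 3/2]) ∪ ((-10/3, -1/60) × {7⋅√7})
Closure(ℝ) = ℝ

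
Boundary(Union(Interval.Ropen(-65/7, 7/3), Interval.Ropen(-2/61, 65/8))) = {-65/7, 65/8}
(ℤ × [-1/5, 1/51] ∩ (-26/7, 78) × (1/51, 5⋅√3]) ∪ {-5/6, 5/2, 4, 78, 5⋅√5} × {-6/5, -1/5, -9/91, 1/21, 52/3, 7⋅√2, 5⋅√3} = {-5/6, 5/2, 4, 78, 5⋅√5} × {-6/5, -1/5, -9/91, 1/21, 52/3, 7⋅√2, 5⋅√3}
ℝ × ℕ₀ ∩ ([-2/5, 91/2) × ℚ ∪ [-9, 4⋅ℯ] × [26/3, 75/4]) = ([-2/5, 91/2) × ℕ₀) ∪ ([-9, 4⋅ℯ] × {9, 10, …, 18})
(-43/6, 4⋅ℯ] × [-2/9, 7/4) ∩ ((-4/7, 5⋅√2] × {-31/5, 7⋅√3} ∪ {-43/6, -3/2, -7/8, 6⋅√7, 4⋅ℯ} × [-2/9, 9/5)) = {-3/2, -7/8, 4⋅ℯ} × [-2/9, 7/4)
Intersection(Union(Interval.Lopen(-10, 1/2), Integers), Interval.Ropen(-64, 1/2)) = Union(Interval.Ropen(-10, 1/2), Range(-64, 1, 1))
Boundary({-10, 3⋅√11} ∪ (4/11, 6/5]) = {-10, 4/11, 6/5, 3⋅√11}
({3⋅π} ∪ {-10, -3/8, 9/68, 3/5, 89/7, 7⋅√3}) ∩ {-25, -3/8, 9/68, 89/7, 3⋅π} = {-3/8, 9/68, 89/7, 3⋅π}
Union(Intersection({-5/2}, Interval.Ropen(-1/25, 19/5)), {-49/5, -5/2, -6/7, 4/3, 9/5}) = {-49/5, -5/2, -6/7, 4/3, 9/5}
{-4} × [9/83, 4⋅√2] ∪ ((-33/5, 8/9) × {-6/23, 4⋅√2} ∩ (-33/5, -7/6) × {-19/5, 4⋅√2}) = ({-4} × [9/83, 4⋅√2]) ∪ ((-33/5, -7/6) × {4⋅√2})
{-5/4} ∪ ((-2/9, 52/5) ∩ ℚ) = {-5/4} ∪ (ℚ ∩ (-2/9, 52/5))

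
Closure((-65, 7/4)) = [-65, 7/4]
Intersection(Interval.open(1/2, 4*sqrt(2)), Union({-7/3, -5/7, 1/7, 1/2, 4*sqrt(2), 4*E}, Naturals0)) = Range(1, 6, 1)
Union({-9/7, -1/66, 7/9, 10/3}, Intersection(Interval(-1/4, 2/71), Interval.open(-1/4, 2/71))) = Union({-9/7, 7/9, 10/3}, Interval.open(-1/4, 2/71))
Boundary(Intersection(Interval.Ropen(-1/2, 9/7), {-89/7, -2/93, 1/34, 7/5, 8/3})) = {-2/93, 1/34}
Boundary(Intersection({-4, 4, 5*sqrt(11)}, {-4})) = {-4}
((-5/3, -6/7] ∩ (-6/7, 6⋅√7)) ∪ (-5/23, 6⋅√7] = (-5/23, 6⋅√7]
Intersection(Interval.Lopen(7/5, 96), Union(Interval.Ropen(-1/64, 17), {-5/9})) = Interval.open(7/5, 17)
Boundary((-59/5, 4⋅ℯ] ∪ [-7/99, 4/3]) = {-59/5, 4⋅ℯ}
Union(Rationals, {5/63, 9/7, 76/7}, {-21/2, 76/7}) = Rationals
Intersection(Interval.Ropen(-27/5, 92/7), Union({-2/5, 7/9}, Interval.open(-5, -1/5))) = Union({7/9}, Interval.open(-5, -1/5))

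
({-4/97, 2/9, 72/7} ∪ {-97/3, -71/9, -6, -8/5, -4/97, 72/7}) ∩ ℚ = {-97/3, -71/9, -6, -8/5, -4/97, 2/9, 72/7}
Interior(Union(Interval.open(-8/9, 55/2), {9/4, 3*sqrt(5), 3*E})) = Interval.open(-8/9, 55/2)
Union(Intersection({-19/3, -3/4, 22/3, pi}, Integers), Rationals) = Rationals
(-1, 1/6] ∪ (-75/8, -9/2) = (-75/8, -9/2) ∪ (-1, 1/6]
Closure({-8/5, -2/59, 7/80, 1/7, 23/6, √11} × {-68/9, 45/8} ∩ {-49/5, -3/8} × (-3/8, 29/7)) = ∅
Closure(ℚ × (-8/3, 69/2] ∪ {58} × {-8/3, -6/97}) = ℝ × [-8/3, 69/2]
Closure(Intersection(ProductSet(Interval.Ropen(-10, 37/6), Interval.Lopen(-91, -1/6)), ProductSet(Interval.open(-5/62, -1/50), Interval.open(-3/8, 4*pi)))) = Union(ProductSet({-5/62, -1/50}, Interval(-3/8, -1/6)), ProductSet(Interval(-5/62, -1/50), {-3/8, -1/6}), ProductSet(Interval.open(-5/62, -1/50), Interval.Lopen(-3/8, -1/6)))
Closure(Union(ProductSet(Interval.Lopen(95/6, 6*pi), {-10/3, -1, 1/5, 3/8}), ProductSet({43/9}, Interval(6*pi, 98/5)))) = Union(ProductSet({43/9}, Interval(6*pi, 98/5)), ProductSet(Interval(95/6, 6*pi), {-10/3, -1, 1/5, 3/8}))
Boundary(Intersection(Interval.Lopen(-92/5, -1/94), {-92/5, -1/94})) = {-1/94}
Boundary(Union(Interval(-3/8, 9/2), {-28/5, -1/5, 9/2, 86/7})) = {-28/5, -3/8, 9/2, 86/7}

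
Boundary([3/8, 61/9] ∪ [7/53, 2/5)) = {7/53, 61/9}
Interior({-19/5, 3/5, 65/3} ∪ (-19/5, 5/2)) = (-19/5, 5/2)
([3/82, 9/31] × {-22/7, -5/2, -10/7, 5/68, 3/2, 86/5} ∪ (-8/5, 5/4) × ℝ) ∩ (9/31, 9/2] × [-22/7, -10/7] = (9/31, 5/4) × [-22/7, -10/7]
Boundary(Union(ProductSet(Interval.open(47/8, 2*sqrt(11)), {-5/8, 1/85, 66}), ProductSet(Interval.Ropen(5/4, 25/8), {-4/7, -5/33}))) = Union(ProductSet(Interval(5/4, 25/8), {-4/7, -5/33}), ProductSet(Interval(47/8, 2*sqrt(11)), {-5/8, 1/85, 66}))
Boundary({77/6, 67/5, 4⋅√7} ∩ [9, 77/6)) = {4⋅√7}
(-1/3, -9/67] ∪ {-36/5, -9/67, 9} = {-36/5, 9} ∪ (-1/3, -9/67]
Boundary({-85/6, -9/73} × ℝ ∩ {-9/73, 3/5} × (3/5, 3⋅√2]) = {-9/73} × [3/5, 3⋅√2]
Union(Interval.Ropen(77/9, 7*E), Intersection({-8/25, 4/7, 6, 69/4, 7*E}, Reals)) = Union({-8/25, 4/7, 6}, Interval(77/9, 7*E))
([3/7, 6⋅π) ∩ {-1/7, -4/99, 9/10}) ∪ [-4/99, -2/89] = [-4/99, -2/89] ∪ {9/10}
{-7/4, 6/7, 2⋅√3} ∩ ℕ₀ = ∅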